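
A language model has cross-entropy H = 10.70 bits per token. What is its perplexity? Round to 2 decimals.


Perplexity formula: PP = 2^H
H = 10.70
PP = 2^10.70
Decompose: 2^10.70 = 2^10 * 2^0.70
2^10 = 1024, 2^0.70 ~ 1.6245048
PP ~ 1024 * 1.6245048 = 1663.4929152
Rounded to 2 decimals: 1663.49

1663.49


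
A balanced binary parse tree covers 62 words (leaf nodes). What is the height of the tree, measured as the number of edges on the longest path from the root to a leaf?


In a balanced binary tree with n leaves the deepest leaf is ceil(log2(n)) edges below the root.
log2(62) = 5.9542
ceil(5.9542) = 6
height (edges) = 6

6


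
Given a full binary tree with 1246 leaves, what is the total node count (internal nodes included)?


Leaf nodes (terminals): 1246
Internal nodes = n - 1 = 1246 - 1 = 1245
Total = leaves + internal = 1246 + 1245 = 2491

2491


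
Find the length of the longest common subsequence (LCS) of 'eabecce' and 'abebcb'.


DP table for LCS of 'eabecce' and 'abebcb':
       a  b  e  b  c  b
    0  0  0  0  0  0  0
  e 0  0  0  1  1  1  1
  a 0  1  1  1  1  1  1
  b 0  1  2  2  2  2  2
  e 0  1  2  3  3  3  3
  c 0  1  2  3  3  4  4
  c 0  1  2  3  3  4  4
  e 0  1  2  3  3  4  4
LCS: 'abec'
LCS length = 4

4


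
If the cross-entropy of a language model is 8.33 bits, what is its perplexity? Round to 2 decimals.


Perplexity formula: PP = 2^H
H = 8.33
PP = 2^8.33
Decompose: 2^8.33 = 2^8 * 2^0.33
2^8 = 256, 2^0.33 ~ 1.2570134
PP ~ 256 * 1.2570134 = 321.7954304
Rounded to 2 decimals: 321.80

321.80


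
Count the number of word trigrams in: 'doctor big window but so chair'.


Word trigrams from [6] words:
  Trigram 1: (doctor big window)
  Trigram 2: (big window but)
  Trigram 3: (window but so)
  Trigram 4: (but so chair)
Total word trigrams: 6 - 2 = 4

4


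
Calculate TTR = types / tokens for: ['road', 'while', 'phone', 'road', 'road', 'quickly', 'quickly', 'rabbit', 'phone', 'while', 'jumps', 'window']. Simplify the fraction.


Tokens: 12
Unique types: ('jumps', 'phone', 'quickly', 'rabbit', 'road', 'while', 'window') = 7
TTR = 7/12
Already in lowest terms.

7/12


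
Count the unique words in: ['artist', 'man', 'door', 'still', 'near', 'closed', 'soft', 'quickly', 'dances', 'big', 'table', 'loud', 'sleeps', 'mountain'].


Listing all tokens and tracking unique types:
  Token 1: 'artist' -> NEW (unique so far: 1)
  Token 2: 'man' -> NEW (unique so far: 2)
  Token 3: 'door' -> NEW (unique so far: 3)
  Token 4: 'still' -> NEW (unique so far: 4)
  Token 5: 'near' -> NEW (unique so far: 5)
  Token 6: 'closed' -> NEW (unique so far: 6)
  Token 7: 'soft' -> NEW (unique so far: 7)
  Token 8: 'quickly' -> NEW (unique so far: 8)
  Token 9: 'dances' -> NEW (unique so far: 9)
  Token 10: 'big' -> NEW (unique so far: 10)
  Token 11: 'table' -> NEW (unique so far: 11)
  Token 12: 'loud' -> NEW (unique so far: 12)
  Token 13: 'sleeps' -> NEW (unique so far: 13)
  Token 14: 'mountain' -> NEW (unique so far: 14)
Unique types: ('artist', 'big', 'closed', 'dances', 'door', 'loud', 'man', 'mountain', 'near', 'quickly', 'sleeps', 'soft', 'still', 'table')
Vocabulary size: 14

14


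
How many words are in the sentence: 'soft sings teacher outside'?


Counting words by splitting on spaces:
  Word 1: 'soft'
  Word 2: 'sings'
  Word 3: 'teacher'
  Word 4: 'outside'
Total words: 4

4


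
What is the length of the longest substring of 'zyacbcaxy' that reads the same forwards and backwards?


Scanning 'zyacbcaxy' for palindromic substrings.
Substring at positions 2-6: 'acbca'.
Check: reverse('acbca') = 'acbca' -> palindrome confirmed.
Neighbouring characters ('y' / 'x') break symmetry, so it cannot extend further.
No longer palindromic substring exists; longest length = 5

5


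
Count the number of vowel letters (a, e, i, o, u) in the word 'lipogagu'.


Scanning each character of 'lipogagu':
  Position 1: 'l' -> consonant (running count: 0)
  Position 2: 'i' -> vowel (running count: 1)
  Position 3: 'p' -> consonant (running count: 1)
  Position 4: 'o' -> vowel (running count: 2)
  Position 5: 'g' -> consonant (running count: 2)
  Position 6: 'a' -> vowel (running count: 3)
  Position 7: 'g' -> consonant (running count: 3)
  Position 8: 'u' -> vowel (running count: 4)
Total vowels: 4

4


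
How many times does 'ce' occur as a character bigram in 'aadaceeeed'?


Scanning 'aadaceeeed' for bigram 'ce':
  Position 0: 'aa' -> no
  Position 1: 'ad' -> no
  Position 2: 'da' -> no
  Position 3: 'ac' -> no
  Position 4: 'ce' -> MATCH
  Position 5: 'ee' -> no
  Position 6: 'ee' -> no
  Position 7: 'ee' -> no
  Position 8: 'ed' -> no
Total matches: 1

1


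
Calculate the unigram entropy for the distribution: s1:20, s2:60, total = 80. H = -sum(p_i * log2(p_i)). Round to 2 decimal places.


Computing entropy H = -sum(p_i * log2(p_i)):
  s1: p = 20/80 = 0.2500, -p*log2(p) = 0.5000
  s2: p = 60/80 = 0.7500, -p*log2(p) = 0.3113
H = sum of terms = 0.8113
Rounded to 2 decimals: 0.81

0.81


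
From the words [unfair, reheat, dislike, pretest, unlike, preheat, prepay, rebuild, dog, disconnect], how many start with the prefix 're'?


Checking each word for prefix 're':
  'unfair' -> no (count: 0)
  'reheat' -> YES, starts with 're' (count: 1)
  'dislike' -> no (count: 1)
  'pretest' -> no (count: 1)
  'unlike' -> no (count: 1)
  'preheat' -> no (count: 1)
  'prepay' -> no (count: 1)
  'rebuild' -> YES, starts with 're' (count: 2)
  'dog' -> no (count: 2)
  'disconnect' -> no (count: 2)
Total with prefix 're': 2

2


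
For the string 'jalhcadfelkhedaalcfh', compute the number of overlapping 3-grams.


String 'jalhcadfelkhedaalcfh' has length L = 20.
Number of overlapping n-grams = L - n + 1
Substituting: 20 - 3 + 1 = 18

18


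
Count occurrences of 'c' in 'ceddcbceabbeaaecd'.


Scanning 'ceddcbceabbeaaecd' for 'c':
  Position 0: 'c' -> MATCH (count: 1)
  Position 4: 'c' -> MATCH (count: 2)
  Position 6: 'c' -> MATCH (count: 3)
  Position 15: 'c' -> MATCH (count: 4)
Total occurrences of 'c': 4

4


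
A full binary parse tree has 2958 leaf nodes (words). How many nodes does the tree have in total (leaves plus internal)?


Leaf nodes (terminals): 2958
Internal nodes = n - 1 = 2958 - 1 = 2957
Total = leaves + internal = 2958 + 2957 = 5915

5915


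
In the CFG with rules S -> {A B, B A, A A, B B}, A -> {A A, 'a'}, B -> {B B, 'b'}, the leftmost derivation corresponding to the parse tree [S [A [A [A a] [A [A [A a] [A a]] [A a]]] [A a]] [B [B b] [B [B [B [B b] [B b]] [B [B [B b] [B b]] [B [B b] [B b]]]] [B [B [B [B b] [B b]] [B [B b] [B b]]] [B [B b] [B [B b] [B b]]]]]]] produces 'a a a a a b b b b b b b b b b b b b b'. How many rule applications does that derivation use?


Every bracketed nonterminal node [X ...] in the tree is produced by exactly one rule application.
Reading the tree off as a leftmost derivation:
  Step 1: S  =>  A B   (applied S -> A B)
  Step 2: A B  =>  A A B   (applied A -> A A)
  Step 3: A A B  =>  A A A B   (applied A -> A A)
  Step 4: A A A B  =>  a A A B   (applied A -> a)
  Step 5: a A A B  =>  a A A A B   (applied A -> A A)
  Step 6: a A A A B  =>  a A A A A B   (applied A -> A A)
  Step 7: a A A A A B  =>  a a A A A B   (applied A -> a)
  Step 8: a a A A A B  =>  a a a A A B   (applied A -> a)
  Step 9: a a a A A B  =>  a a a a A B   (applied A -> a)
  Step 10: a a a a A B  =>  a a a a a B   (applied A -> a)
  Step 11: a a a a a B  =>  a a a a a B B   (applied B -> B B)
  Step 12: a a a a a B B  =>  a a a a a b B   (applied B -> b)
  Step 13: a a a a a b B  =>  a a a a a b B B   (applied B -> B B)
  Step 14: a a a a a b B B  =>  a a a a a b B B B   (applied B -> B B)
  Step 15: a a a a a b B B B  =>  a a a a a b B B B B   (applied B -> B B)
  Step 16: a a a a a b B B B B  =>  a a a a a b b B B B   (applied B -> b)
  Step 17: a a a a a b b B B B  =>  a a a a a b b b B B   (applied B -> b)
  Step 18: a a a a a b b b B B  =>  a a a a a b b b B B B   (applied B -> B B)
  Step 19: a a a a a b b b B B B  =>  a a a a a b b b B B B B   (applied B -> B B)
  Step 20: a a a a a b b b B B B B  =>  a a a a a b b b b B B B   (applied B -> b)
  Step 21: a a a a a b b b b B B B  =>  a a a a a b b b b b B B   (applied B -> b)
  Step 22: a a a a a b b b b b B B  =>  a a a a a b b b b b B B B   (applied B -> B B)
  Step 23: a a a a a b b b b b B B B  =>  a a a a a b b b b b b B B   (applied B -> b)
  Step 24: a a a a a b b b b b b B B  =>  a a a a a b b b b b b b B   (applied B -> b)
  Step 25: a a a a a b b b b b b b B  =>  a a a a a b b b b b b b B B   (applied B -> B B)
  Step 26: a a a a a b b b b b b b B B  =>  a a a a a b b b b b b b B B B   (applied B -> B B)
  Step 27: a a a a a b b b b b b b B B B  =>  a a a a a b b b b b b b B B B B   (applied B -> B B)
  Step 28: a a a a a b b b b b b b B B B B  =>  a a a a a b b b b b b b b B B B   (applied B -> b)
  Step 29: a a a a a b b b b b b b b B B B  =>  a a a a a b b b b b b b b b B B   (applied B -> b)
  Step 30: a a a a a b b b b b b b b b B B  =>  a a a a a b b b b b b b b b B B B   (applied B -> B B)
  Step 31: a a a a a b b b b b b b b b B B B  =>  a a a a a b b b b b b b b b b B B   (applied B -> b)
  Step 32: a a a a a b b b b b b b b b b B B  =>  a a a a a b b b b b b b b b b b B   (applied B -> b)
  Step 33: a a a a a b b b b b b b b b b b B  =>  a a a a a b b b b b b b b b b b B B   (applied B -> B B)
  Step 34: a a a a a b b b b b b b b b b b B B  =>  a a a a a b b b b b b b b b b b b B   (applied B -> b)
  Step 35: a a a a a b b b b b b b b b b b b B  =>  a a a a a b b b b b b b b b b b b B B   (applied B -> B B)
  Step 36: a a a a a b b b b b b b b b b b b B B  =>  a a a a a b b b b b b b b b b b b b B   (applied B -> b)
  Step 37: a a a a a b b b b b b b b b b b b b B  =>  a a a a a b b b b b b b b b b b b b b   (applied B -> b)
Final yield: a a a a a b b b b b b b b b b b b b b
Total rewrite steps: 37

37


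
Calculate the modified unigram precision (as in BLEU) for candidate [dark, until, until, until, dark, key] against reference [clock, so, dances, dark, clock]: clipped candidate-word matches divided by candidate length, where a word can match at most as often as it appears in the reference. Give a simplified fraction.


Reference word counts: {'clock': 2, 'dances': 1, 'dark': 1, 'so': 1}
Checking each candidate word (with clipping):
  'dark' -> in reference (ref count 1, used 1/1) -> match (matches: 1)
  'until' -> not in reference -> no match (matches: 1)
  'until' -> not in reference -> no match (matches: 1)
  'until' -> not in reference -> no match (matches: 1)
  'dark' -> ref count 1 already used up (1/1) -> clipped, no match (matches: 1)
  'key' -> not in reference -> no match (matches: 1)
Clipped matches: 1, Candidate length: 6
Precision = 1/6

1/6


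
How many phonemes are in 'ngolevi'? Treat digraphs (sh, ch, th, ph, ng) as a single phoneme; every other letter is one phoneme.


Parsing 'ngolevi' greedily, digraphs first:
  'ng' -> digraph (1 consonant phoneme) (phonemes so far: 1)
  'o' -> vowel phoneme (phonemes so far: 2)
  'l' -> consonant phoneme (phonemes so far: 3)
  'e' -> vowel phoneme (phonemes so far: 4)
  'v' -> consonant phoneme (phonemes so far: 5)
  'i' -> vowel phoneme (phonemes so far: 6)
Total phonemes: 6

6


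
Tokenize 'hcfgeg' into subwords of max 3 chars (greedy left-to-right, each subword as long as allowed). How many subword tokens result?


'hcfgeg' has 6 characters.
Chunking with max size 3:
  Chunk 1: 'hcf' (positions 0-2)
  Chunk 2: 'geg' (positions 3-5)
Total chunks: ceil(6 / 3) = 2

2


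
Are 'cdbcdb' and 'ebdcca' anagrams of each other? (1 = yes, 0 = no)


Sort characters of 'cdbcdb': 'bbccdd'
Sort characters of 'ebdcca': 'abccde'
Sorted forms differ -> they are NOT anagrams
Result: 0

0


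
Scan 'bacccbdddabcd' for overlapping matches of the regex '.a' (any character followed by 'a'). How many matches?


Pattern: .a means any character followed by 'a'.
Scanning 'bacccbdddabcd' position-by-position:
  Pos 0: window 'ba' -> MATCH
  Pos 1: window 'ac' -> no
  Pos 2: window 'cc' -> no
  Pos 3: window 'cc' -> no
  Pos 4: window 'cb' -> no
  Pos 5: window 'bd' -> no
  Pos 6: window 'dd' -> no
  Pos 7: window 'dd' -> no
  Pos 8: window 'da' -> MATCH
  Pos 9: window 'ab' -> no
  Pos 10: window 'bc' -> no
  Pos 11: window 'cd' -> no
  Pos 12: window 'd' -> no
Total matches: 2

2


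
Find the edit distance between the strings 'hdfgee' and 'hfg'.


Building DP table for s1='hdfgee' (len 6) and s2='hfg' (len 3):
       h  f  g
    0  1  2  3
  h 1  0  1  2
  d 2  1  1  2
  f 3  2  1  2
  g 4  3  2  1
  e 5  4  3  2
  e 6  5  4  3
Edit distance = dp[6][3] = 3

3


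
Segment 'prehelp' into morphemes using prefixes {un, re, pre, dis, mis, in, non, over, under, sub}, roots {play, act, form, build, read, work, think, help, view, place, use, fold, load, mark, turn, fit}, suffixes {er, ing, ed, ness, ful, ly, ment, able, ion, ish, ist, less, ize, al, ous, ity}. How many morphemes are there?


Segmenting 'prehelp' against the inventory:
  'pre' -> prefix (morpheme 1)
  'help' -> root (morpheme 2)
Total morphemes: 2

2


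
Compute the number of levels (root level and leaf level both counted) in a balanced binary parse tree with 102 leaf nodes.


In a balanced binary tree with n leaves the deepest leaf is ceil(log2(n)) edges below the root,
so counting node levels inclusive of root and leaves gives ceil(log2(n)) + 1 levels.
log2(102) = 6.6724
ceil(6.6724) = 7
levels = 7 + 1 = 8

8


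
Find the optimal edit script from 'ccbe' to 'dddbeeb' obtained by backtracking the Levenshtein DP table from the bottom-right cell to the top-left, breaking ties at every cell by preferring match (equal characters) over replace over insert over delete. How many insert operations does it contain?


Edit distance = 5. Backtracking from cell (4, 7) with preference match > replace > insert > delete,
then listing the resulting alignment 'ccbe' -> 'dddbeeb' left to right:
  Step 1: insert 'd' [insertion #1]
  Step 2: replace c->d
  Step 3: replace c->d
  Step 4: keep 'b'
  Step 5: insert 'e' [insertion #2]
  Step 6: keep 'e'
  Step 7: insert 'b' [insertion #3]
Total insertions: 3

3


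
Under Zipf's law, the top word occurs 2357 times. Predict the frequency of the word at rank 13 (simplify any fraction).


Zipf's law: freq(rank) = f1 / rank
f1 = 2357, rank = 13
freq = 2357 / 13
GCD(2357, 13) = 1
Simplified: 2357/13

2357/13


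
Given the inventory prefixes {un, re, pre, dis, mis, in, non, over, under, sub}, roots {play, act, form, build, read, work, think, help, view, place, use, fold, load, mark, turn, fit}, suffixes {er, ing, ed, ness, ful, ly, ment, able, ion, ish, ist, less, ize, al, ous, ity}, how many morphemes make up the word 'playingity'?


Segmenting 'playingity' against the inventory:
  'play' -> root (morpheme 1)
  'ing' -> suffix (morpheme 2)
  'ity' -> suffix (morpheme 3)
Total morphemes: 3

3


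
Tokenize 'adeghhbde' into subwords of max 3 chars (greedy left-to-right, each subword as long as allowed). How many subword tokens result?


'adeghhbde' has 9 characters.
Chunking with max size 3:
  Chunk 1: 'ade' (positions 0-2)
  Chunk 2: 'ghh' (positions 3-5)
  Chunk 3: 'bde' (positions 6-8)
Total chunks: ceil(9 / 3) = 3

3


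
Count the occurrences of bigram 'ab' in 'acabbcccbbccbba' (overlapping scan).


Scanning 'acabbcccbbccbba' for bigram 'ab':
  Position 0: 'ac' -> no
  Position 1: 'ca' -> no
  Position 2: 'ab' -> MATCH
  Position 3: 'bb' -> no
  Position 4: 'bc' -> no
  Position 5: 'cc' -> no
  Position 6: 'cc' -> no
  Position 7: 'cb' -> no
  Position 8: 'bb' -> no
  Position 9: 'bc' -> no
  Position 10: 'cc' -> no
  Position 11: 'cb' -> no
  Position 12: 'bb' -> no
  Position 13: 'ba' -> no
Total matches: 1

1


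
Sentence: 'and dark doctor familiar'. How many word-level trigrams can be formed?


Word trigrams from [4] words:
  Trigram 1: (and dark doctor)
  Trigram 2: (dark doctor familiar)
Total word trigrams: 4 - 2 = 2

2


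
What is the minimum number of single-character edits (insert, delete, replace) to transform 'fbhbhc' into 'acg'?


Building DP table for s1='fbhbhc' (len 6) and s2='acg' (len 3):
       a  c  g
    0  1  2  3
  f 1  1  2  3
  b 2  2  2  3
  h 3  3  3  3
  b 4  4  4  4
  h 5  5  5  5
  c 6  6  5  6
Edit distance = dp[6][3] = 6

6


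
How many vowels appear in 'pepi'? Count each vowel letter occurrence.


Scanning each character of 'pepi':
  Position 1: 'p' -> consonant (running count: 0)
  Position 2: 'e' -> vowel (running count: 1)
  Position 3: 'p' -> consonant (running count: 1)
  Position 4: 'i' -> vowel (running count: 2)
Total vowels: 2

2


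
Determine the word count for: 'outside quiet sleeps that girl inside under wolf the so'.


Counting words by splitting on spaces:
  Word 1: 'outside'
  Word 2: 'quiet'
  Word 3: 'sleeps'
  Word 4: 'that'
  Word 5: 'girl'
  Word 6: 'inside'
  Word 7: 'under'
  Word 8: 'wolf'
  Word 9: 'the'
  Word 10: 'so'
Total words: 10

10


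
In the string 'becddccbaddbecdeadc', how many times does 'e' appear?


Scanning 'becddccbaddbecdeadc' for 'e':
  Position 1: 'e' -> MATCH (count: 1)
  Position 12: 'e' -> MATCH (count: 2)
  Position 15: 'e' -> MATCH (count: 3)
Total occurrences of 'e': 3

3


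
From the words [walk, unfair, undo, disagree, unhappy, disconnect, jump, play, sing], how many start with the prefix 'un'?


Checking each word for prefix 'un':
  'walk' -> no (count: 0)
  'unfair' -> YES, starts with 'un' (count: 1)
  'undo' -> YES, starts with 'un' (count: 2)
  'disagree' -> no (count: 2)
  'unhappy' -> YES, starts with 'un' (count: 3)
  'disconnect' -> no (count: 3)
  'jump' -> no (count: 3)
  'play' -> no (count: 3)
  'sing' -> no (count: 3)
Total with prefix 'un': 3

3


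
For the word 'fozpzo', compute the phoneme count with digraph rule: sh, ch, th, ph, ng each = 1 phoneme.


Parsing 'fozpzo' greedily, digraphs first:
  'f' -> consonant phoneme (phonemes so far: 1)
  'o' -> vowel phoneme (phonemes so far: 2)
  'z' -> consonant phoneme (phonemes so far: 3)
  'p' -> consonant phoneme (phonemes so far: 4)
  'z' -> consonant phoneme (phonemes so far: 5)
  'o' -> vowel phoneme (phonemes so far: 6)
Total phonemes: 6

6


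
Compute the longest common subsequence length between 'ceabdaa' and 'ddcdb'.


DP table for LCS of 'ceabdaa' and 'ddcdb':
       d  d  c  d  b
    0  0  0  0  0  0
  c 0  0  0  1  1  1
  e 0  0  0  1  1  1
  a 0  0  0  1  1  1
  b 0  0  0  1  1  2
  d 0  1  1  1  2  2
  a 0  1  1  1  2  2
  a 0  1  1  1  2  2
LCS: 'cb'
LCS length = 2

2


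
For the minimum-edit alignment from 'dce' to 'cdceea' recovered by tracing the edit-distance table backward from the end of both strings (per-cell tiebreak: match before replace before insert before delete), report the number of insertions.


Edit distance = 3. Backtracking from cell (3, 6) with preference match > replace > insert > delete,
then listing the resulting alignment 'dce' -> 'cdceea' left to right:
  Step 1: insert 'c' [insertion #1]
  Step 2: keep 'd'
  Step 3: keep 'c'
  Step 4: insert 'e' [insertion #2]
  Step 5: keep 'e'
  Step 6: insert 'a' [insertion #3]
Total insertions: 3

3


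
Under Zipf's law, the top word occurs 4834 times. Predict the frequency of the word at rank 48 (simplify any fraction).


Zipf's law: freq(rank) = f1 / rank
f1 = 4834, rank = 48
freq = 4834 / 48
GCD(4834, 48) = 2
Simplified: 2417/24

2417/24


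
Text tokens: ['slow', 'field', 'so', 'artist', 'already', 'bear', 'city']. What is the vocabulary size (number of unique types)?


Listing all tokens and tracking unique types:
  Token 1: 'slow' -> NEW (unique so far: 1)
  Token 2: 'field' -> NEW (unique so far: 2)
  Token 3: 'so' -> NEW (unique so far: 3)
  Token 4: 'artist' -> NEW (unique so far: 4)
  Token 5: 'already' -> NEW (unique so far: 5)
  Token 6: 'bear' -> NEW (unique so far: 6)
  Token 7: 'city' -> NEW (unique so far: 7)
Unique types: ('already', 'artist', 'bear', 'city', 'field', 'slow', 'so')
Vocabulary size: 7

7


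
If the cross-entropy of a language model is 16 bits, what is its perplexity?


Perplexity formula: PP = 2^H
H = 16
PP = 2^16
PP = 2^16 = 65536

65536


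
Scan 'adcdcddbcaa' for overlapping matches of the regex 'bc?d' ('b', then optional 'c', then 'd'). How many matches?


Pattern: bc?d means 'b', then optional 'c', then 'd'.
Scanning 'adcdcddbcaa' position-by-position:
  Pos 0: window 'adc' -> no
  Pos 1: window 'dcd' -> no
  Pos 2: window 'cdc' -> no
  Pos 3: window 'dcd' -> no
  Pos 4: window 'cdd' -> no
  Pos 5: window 'ddb' -> no
  Pos 6: window 'dbc' -> no
  Pos 7: window 'bca' -> no
  Pos 8: window 'caa' -> no
  Pos 9: window 'aa' -> no
  Pos 10: window 'a' -> no
Total matches: 0

0


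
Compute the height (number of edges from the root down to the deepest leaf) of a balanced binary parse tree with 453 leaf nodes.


In a balanced binary tree with n leaves the deepest leaf is ceil(log2(n)) edges below the root.
log2(453) = 8.8234
ceil(8.8234) = 9
height (edges) = 9

9


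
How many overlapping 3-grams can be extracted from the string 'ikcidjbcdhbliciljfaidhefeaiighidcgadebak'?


String 'ikcidjbcdhbliciljfaidhefeaiighidcgadebak' has length L = 40.
Number of overlapping n-grams = L - n + 1
Substituting: 40 - 3 + 1 = 38

38


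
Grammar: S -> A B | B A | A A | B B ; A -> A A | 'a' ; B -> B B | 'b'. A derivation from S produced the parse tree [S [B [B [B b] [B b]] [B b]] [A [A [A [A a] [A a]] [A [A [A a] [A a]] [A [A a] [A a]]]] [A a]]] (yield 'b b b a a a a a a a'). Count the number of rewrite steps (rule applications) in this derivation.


Every bracketed nonterminal node [X ...] in the tree is produced by exactly one rule application.
Reading the tree off as a leftmost derivation:
  Step 1: S  =>  B A   (applied S -> B A)
  Step 2: B A  =>  B B A   (applied B -> B B)
  Step 3: B B A  =>  B B B A   (applied B -> B B)
  Step 4: B B B A  =>  b B B A   (applied B -> b)
  Step 5: b B B A  =>  b b B A   (applied B -> b)
  Step 6: b b B A  =>  b b b A   (applied B -> b)
  Step 7: b b b A  =>  b b b A A   (applied A -> A A)
  Step 8: b b b A A  =>  b b b A A A   (applied A -> A A)
  Step 9: b b b A A A  =>  b b b A A A A   (applied A -> A A)
  Step 10: b b b A A A A  =>  b b b a A A A   (applied A -> a)
  Step 11: b b b a A A A  =>  b b b a a A A   (applied A -> a)
  Step 12: b b b a a A A  =>  b b b a a A A A   (applied A -> A A)
  Step 13: b b b a a A A A  =>  b b b a a A A A A   (applied A -> A A)
  Step 14: b b b a a A A A A  =>  b b b a a a A A A   (applied A -> a)
  Step 15: b b b a a a A A A  =>  b b b a a a a A A   (applied A -> a)
  Step 16: b b b a a a a A A  =>  b b b a a a a A A A   (applied A -> A A)
  Step 17: b b b a a a a A A A  =>  b b b a a a a a A A   (applied A -> a)
  Step 18: b b b a a a a a A A  =>  b b b a a a a a a A   (applied A -> a)
  Step 19: b b b a a a a a a A  =>  b b b a a a a a a a   (applied A -> a)
Final yield: b b b a a a a a a a
Total rewrite steps: 19

19


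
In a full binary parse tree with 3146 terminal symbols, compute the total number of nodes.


Leaf nodes (terminals): 3146
Internal nodes = n - 1 = 3146 - 1 = 3145
Total = leaves + internal = 3146 + 3145 = 6291

6291


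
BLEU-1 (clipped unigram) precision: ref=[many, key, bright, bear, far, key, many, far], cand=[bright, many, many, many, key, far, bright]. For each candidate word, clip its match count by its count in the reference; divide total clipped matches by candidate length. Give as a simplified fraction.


Reference word counts: {'bear': 1, 'bright': 1, 'far': 2, 'key': 2, 'many': 2}
Checking each candidate word (with clipping):
  'bright' -> in reference (ref count 1, used 1/1) -> match (matches: 1)
  'many' -> in reference (ref count 2, used 1/2) -> match (matches: 2)
  'many' -> in reference (ref count 2, used 2/2) -> match (matches: 3)
  'many' -> ref count 2 already used up (2/2) -> clipped, no match (matches: 3)
  'key' -> in reference (ref count 2, used 1/2) -> match (matches: 4)
  'far' -> in reference (ref count 2, used 1/2) -> match (matches: 5)
  'bright' -> ref count 1 already used up (1/1) -> clipped, no match (matches: 5)
Clipped matches: 5, Candidate length: 7
Precision = 5/7

5/7


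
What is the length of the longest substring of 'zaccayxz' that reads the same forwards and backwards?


Scanning 'zaccayxz' for palindromic substrings.
Substring at positions 1-4: 'acca'.
Check: reverse('acca') = 'acca' -> palindrome confirmed.
Neighbouring characters ('z' / 'y') break symmetry, so it cannot extend further.
No longer palindromic substring exists; longest length = 4

4


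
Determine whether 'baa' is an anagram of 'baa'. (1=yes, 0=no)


Sort characters of 'baa': 'aab'
Sort characters of 'baa': 'aab'
Sorted forms match -> they ARE anagrams
Result: 1

1


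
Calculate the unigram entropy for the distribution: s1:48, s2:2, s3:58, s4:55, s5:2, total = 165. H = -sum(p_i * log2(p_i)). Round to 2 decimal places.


Computing entropy H = -sum(p_i * log2(p_i)):
  s1: p = 48/165 = 0.2909, -p*log2(p) = 0.5182
  s2: p = 2/165 = 0.0121, -p*log2(p) = 0.0772
  s3: p = 58/165 = 0.3515, -p*log2(p) = 0.5302
  s4: p = 55/165 = 0.3333, -p*log2(p) = 0.5283
  s5: p = 2/165 = 0.0121, -p*log2(p) = 0.0772
H = sum of terms = 1.7311
Rounded to 2 decimals: 1.73

1.73


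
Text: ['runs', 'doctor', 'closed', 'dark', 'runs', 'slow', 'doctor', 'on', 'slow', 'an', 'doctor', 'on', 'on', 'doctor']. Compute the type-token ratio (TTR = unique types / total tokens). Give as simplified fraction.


Tokens: 14
Unique types: ('an', 'closed', 'dark', 'doctor', 'on', 'runs', 'slow') = 7
TTR = 7/14
Simplify: divide both by 7 -> 1/2
TTR = 1/2

1/2


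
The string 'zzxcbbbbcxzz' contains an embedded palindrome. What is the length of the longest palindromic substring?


Scanning 'zzxcbbbbcxzz' for palindromic substrings.
Substring at positions 0-11: 'zzxcbbbbcxzz'.
Check: reverse('zzxcbbbbcxzz') = 'zzxcbbbbcxzz' -> palindrome confirmed.
No longer palindromic substring exists; longest length = 12

12


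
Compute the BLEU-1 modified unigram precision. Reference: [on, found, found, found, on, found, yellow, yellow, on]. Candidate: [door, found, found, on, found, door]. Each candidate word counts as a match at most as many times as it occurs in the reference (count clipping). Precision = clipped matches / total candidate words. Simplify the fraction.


Reference word counts: {'found': 4, 'on': 3, 'yellow': 2}
Checking each candidate word (with clipping):
  'door' -> not in reference -> no match (matches: 0)
  'found' -> in reference (ref count 4, used 1/4) -> match (matches: 1)
  'found' -> in reference (ref count 4, used 2/4) -> match (matches: 2)
  'on' -> in reference (ref count 3, used 1/3) -> match (matches: 3)
  'found' -> in reference (ref count 4, used 3/4) -> match (matches: 4)
  'door' -> not in reference -> no match (matches: 4)
Clipped matches: 4, Candidate length: 6
Precision = 4/6 = 2/3

2/3


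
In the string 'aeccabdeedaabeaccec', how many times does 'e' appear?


Scanning 'aeccabdeedaabeaccec' for 'e':
  Position 1: 'e' -> MATCH (count: 1)
  Position 7: 'e' -> MATCH (count: 2)
  Position 8: 'e' -> MATCH (count: 3)
  Position 13: 'e' -> MATCH (count: 4)
  Position 17: 'e' -> MATCH (count: 5)
Total occurrences of 'e': 5

5


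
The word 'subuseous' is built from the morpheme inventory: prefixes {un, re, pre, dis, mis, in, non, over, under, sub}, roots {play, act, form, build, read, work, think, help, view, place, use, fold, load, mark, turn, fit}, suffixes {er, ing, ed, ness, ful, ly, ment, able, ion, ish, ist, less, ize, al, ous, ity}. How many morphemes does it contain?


Segmenting 'subuseous' against the inventory:
  'sub' -> prefix (morpheme 1)
  'use' -> root (morpheme 2)
  'ous' -> suffix (morpheme 3)
Total morphemes: 3

3


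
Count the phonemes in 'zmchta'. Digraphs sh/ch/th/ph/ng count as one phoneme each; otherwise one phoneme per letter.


Parsing 'zmchta' greedily, digraphs first:
  'z' -> consonant phoneme (phonemes so far: 1)
  'm' -> consonant phoneme (phonemes so far: 2)
  'ch' -> digraph (1 consonant phoneme) (phonemes so far: 3)
  't' -> consonant phoneme (phonemes so far: 4)
  'a' -> vowel phoneme (phonemes so far: 5)
Total phonemes: 5

5


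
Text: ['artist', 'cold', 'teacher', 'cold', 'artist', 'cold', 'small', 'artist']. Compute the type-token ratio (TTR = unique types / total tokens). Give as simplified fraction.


Tokens: 8
Unique types: ('artist', 'cold', 'small', 'teacher') = 4
TTR = 4/8
Simplify: divide both by 4 -> 1/2
TTR = 1/2

1/2


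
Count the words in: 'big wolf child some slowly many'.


Counting words by splitting on spaces:
  Word 1: 'big'
  Word 2: 'wolf'
  Word 3: 'child'
  Word 4: 'some'
  Word 5: 'slowly'
  Word 6: 'many'
Total words: 6

6


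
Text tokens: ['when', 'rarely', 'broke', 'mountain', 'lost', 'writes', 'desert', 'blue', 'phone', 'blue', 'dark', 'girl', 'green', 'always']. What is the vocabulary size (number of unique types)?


Listing all tokens and tracking unique types:
  Token 1: 'when' -> NEW (unique so far: 1)
  Token 2: 'rarely' -> NEW (unique so far: 2)
  Token 3: 'broke' -> NEW (unique so far: 3)
  Token 4: 'mountain' -> NEW (unique so far: 4)
  Token 5: 'lost' -> NEW (unique so far: 5)
  Token 6: 'writes' -> NEW (unique so far: 6)
  Token 7: 'desert' -> NEW (unique so far: 7)
  Token 8: 'blue' -> NEW (unique so far: 8)
  Token 9: 'phone' -> NEW (unique so far: 9)
  Token 10: 'blue' -> duplicate (unique so far: 9)
  Token 11: 'dark' -> NEW (unique so far: 10)
  Token 12: 'girl' -> NEW (unique so far: 11)
  Token 13: 'green' -> NEW (unique so far: 12)
  Token 14: 'always' -> NEW (unique so far: 13)
Unique types: ('always', 'blue', 'broke', 'dark', 'desert', 'girl', 'green', 'lost', 'mountain', 'phone', 'rarely', 'when', 'writes')
Vocabulary size: 13

13


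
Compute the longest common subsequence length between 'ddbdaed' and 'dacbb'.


DP table for LCS of 'ddbdaed' and 'dacbb':
       d  a  c  b  b
    0  0  0  0  0  0
  d 0  1  1  1  1  1
  d 0  1  1  1  1  1
  b 0  1  1  1  2  2
  d 0  1  1  1  2  2
  a 0  1  2  2  2  2
  e 0  1  2  2  2  2
  d 0  1  2  2  2  2
LCS: 'db'
LCS length = 2

2


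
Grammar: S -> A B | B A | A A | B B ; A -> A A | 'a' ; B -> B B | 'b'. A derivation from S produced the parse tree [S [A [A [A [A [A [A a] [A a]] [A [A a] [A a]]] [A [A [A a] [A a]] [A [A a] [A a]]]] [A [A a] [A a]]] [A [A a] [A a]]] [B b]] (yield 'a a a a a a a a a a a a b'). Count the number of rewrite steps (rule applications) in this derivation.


Every bracketed nonterminal node [X ...] in the tree is produced by exactly one rule application.
Reading the tree off as a leftmost derivation:
  Step 1: S  =>  A B   (applied S -> A B)
  Step 2: A B  =>  A A B   (applied A -> A A)
  Step 3: A A B  =>  A A A B   (applied A -> A A)
  Step 4: A A A B  =>  A A A A B   (applied A -> A A)
  Step 5: A A A A B  =>  A A A A A B   (applied A -> A A)
  Step 6: A A A A A B  =>  A A A A A A B   (applied A -> A A)
  Step 7: A A A A A A B  =>  a A A A A A B   (applied A -> a)
  Step 8: a A A A A A B  =>  a a A A A A B   (applied A -> a)
  Step 9: a a A A A A B  =>  a a A A A A A B   (applied A -> A A)
  Step 10: a a A A A A A B  =>  a a a A A A A B   (applied A -> a)
  Step 11: a a a A A A A B  =>  a a a a A A A B   (applied A -> a)
  Step 12: a a a a A A A B  =>  a a a a A A A A B   (applied A -> A A)
  Step 13: a a a a A A A A B  =>  a a a a A A A A A B   (applied A -> A A)
  Step 14: a a a a A A A A A B  =>  a a a a a A A A A B   (applied A -> a)
  Step 15: a a a a a A A A A B  =>  a a a a a a A A A B   (applied A -> a)
  Step 16: a a a a a a A A A B  =>  a a a a a a A A A A B   (applied A -> A A)
  Step 17: a a a a a a A A A A B  =>  a a a a a a a A A A B   (applied A -> a)
  Step 18: a a a a a a a A A A B  =>  a a a a a a a a A A B   (applied A -> a)
  Step 19: a a a a a a a a A A B  =>  a a a a a a a a A A A B   (applied A -> A A)
  Step 20: a a a a a a a a A A A B  =>  a a a a a a a a a A A B   (applied A -> a)
  Step 21: a a a a a a a a a A A B  =>  a a a a a a a a a a A B   (applied A -> a)
  Step 22: a a a a a a a a a a A B  =>  a a a a a a a a a a A A B   (applied A -> A A)
  Step 23: a a a a a a a a a a A A B  =>  a a a a a a a a a a a A B   (applied A -> a)
  Step 24: a a a a a a a a a a a A B  =>  a a a a a a a a a a a a B   (applied A -> a)
  Step 25: a a a a a a a a a a a a B  =>  a a a a a a a a a a a a b   (applied B -> b)
Final yield: a a a a a a a a a a a a b
Total rewrite steps: 25

25


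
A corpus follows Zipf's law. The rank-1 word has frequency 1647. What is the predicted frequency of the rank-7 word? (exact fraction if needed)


Zipf's law: freq(rank) = f1 / rank
f1 = 1647, rank = 7
freq = 1647 / 7
GCD(1647, 7) = 1
Simplified: 1647/7

1647/7


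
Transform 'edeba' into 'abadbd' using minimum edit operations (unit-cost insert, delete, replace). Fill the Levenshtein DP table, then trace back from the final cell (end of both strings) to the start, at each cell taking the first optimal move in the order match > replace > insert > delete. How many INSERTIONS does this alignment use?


Edit distance = 5. Backtracking from cell (5, 6) with preference match > replace > insert > delete,
then listing the resulting alignment 'edeba' -> 'abadbd' left to right:
  Step 1: insert 'a' [insertion #1]
  Step 2: replace e->b
  Step 3: replace d->a
  Step 4: replace e->d
  Step 5: keep 'b'
  Step 6: replace a->d
Total insertions: 1

1


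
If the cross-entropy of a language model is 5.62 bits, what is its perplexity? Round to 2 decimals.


Perplexity formula: PP = 2^H
H = 5.62
PP = 2^5.62
Decompose: 2^5.62 = 2^5 * 2^0.62
2^5 = 32, 2^0.62 ~ 1.5368752
PP ~ 32 * 1.5368752 = 49.1800064
Rounded to 2 decimals: 49.18

49.18


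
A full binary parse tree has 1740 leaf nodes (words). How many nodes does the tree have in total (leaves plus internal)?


Leaf nodes (terminals): 1740
Internal nodes = n - 1 = 1740 - 1 = 1739
Total = leaves + internal = 1740 + 1739 = 3479

3479


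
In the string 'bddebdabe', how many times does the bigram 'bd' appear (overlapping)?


Scanning 'bddebdabe' for bigram 'bd':
  Position 0: 'bd' -> MATCH
  Position 1: 'dd' -> no
  Position 2: 'de' -> no
  Position 3: 'eb' -> no
  Position 4: 'bd' -> MATCH
  Position 5: 'da' -> no
  Position 6: 'ab' -> no
  Position 7: 'be' -> no
Total matches: 2

2


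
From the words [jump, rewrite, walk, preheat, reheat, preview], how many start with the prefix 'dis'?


Checking each word for prefix 'dis':
  'jump' -> no (count: 0)
  'rewrite' -> no (count: 0)
  'walk' -> no (count: 0)
  'preheat' -> no (count: 0)
  'reheat' -> no (count: 0)
  'preview' -> no (count: 0)
Total with prefix 'dis': 0

0


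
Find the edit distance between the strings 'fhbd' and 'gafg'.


Building DP table for s1='fhbd' (len 4) and s2='gafg' (len 4):
       g  a  f  g
    0  1  2  3  4
  f 1  1  2  2  3
  h 2  2  2  3  3
  b 3  3  3  3  4
  d 4  4  4  4  4
Edit distance = dp[4][4] = 4

4


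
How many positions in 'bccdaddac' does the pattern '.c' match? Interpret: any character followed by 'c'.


Pattern: .c means any character followed by 'c'.
Scanning 'bccdaddac' position-by-position:
  Pos 0: window 'bc' -> MATCH
  Pos 1: window 'cc' -> MATCH
  Pos 2: window 'cd' -> no
  Pos 3: window 'da' -> no
  Pos 4: window 'ad' -> no
  Pos 5: window 'dd' -> no
  Pos 6: window 'da' -> no
  Pos 7: window 'ac' -> MATCH
  Pos 8: window 'c' -> no
Total matches: 3

3


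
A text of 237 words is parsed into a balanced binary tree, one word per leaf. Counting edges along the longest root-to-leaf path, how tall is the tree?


In a balanced binary tree with n leaves the deepest leaf is ceil(log2(n)) edges below the root.
log2(237) = 7.8887
ceil(7.8887) = 8
height (edges) = 8

8


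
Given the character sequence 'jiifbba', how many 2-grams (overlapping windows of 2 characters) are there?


String 'jiifbba' has length L = 7.
Number of overlapping n-grams = L - n + 1
Substituting: 7 - 2 + 1 = 6

6


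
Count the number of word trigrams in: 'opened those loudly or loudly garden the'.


Word trigrams from [7] words:
  Trigram 1: (opened those loudly)
  Trigram 2: (those loudly or)
  Trigram 3: (loudly or loudly)
  Trigram 4: (or loudly garden)
  Trigram 5: (loudly garden the)
Total word trigrams: 7 - 2 = 5

5


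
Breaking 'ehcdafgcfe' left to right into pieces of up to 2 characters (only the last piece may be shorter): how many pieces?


'ehcdafgcfe' has 10 characters.
Chunking with max size 2:
  Chunk 1: 'eh' (positions 0-1)
  Chunk 2: 'cd' (positions 2-3)
  Chunk 3: 'af' (positions 4-5)
  Chunk 4: 'gc' (positions 6-7)
  Chunk 5: 'fe' (positions 8-9)
Total chunks: ceil(10 / 2) = 5

5


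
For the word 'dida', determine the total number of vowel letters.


Scanning each character of 'dida':
  Position 1: 'd' -> consonant (running count: 0)
  Position 2: 'i' -> vowel (running count: 1)
  Position 3: 'd' -> consonant (running count: 1)
  Position 4: 'a' -> vowel (running count: 2)
Total vowels: 2

2


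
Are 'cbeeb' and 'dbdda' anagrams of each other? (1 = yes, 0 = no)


Sort characters of 'cbeeb': 'bbcee'
Sort characters of 'dbdda': 'abddd'
Sorted forms differ -> they are NOT anagrams
Result: 0

0


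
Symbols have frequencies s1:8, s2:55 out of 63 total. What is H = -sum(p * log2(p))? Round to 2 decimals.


Computing entropy H = -sum(p_i * log2(p_i)):
  s1: p = 8/63 = 0.1270, -p*log2(p) = 0.3781
  s2: p = 55/63 = 0.8730, -p*log2(p) = 0.1710
H = sum of terms = 0.5491
Rounded to 2 decimals: 0.55

0.55


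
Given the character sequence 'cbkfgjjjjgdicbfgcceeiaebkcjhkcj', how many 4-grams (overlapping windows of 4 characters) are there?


String 'cbkfgjjjjgdicbfgcceeiaebkcjhkcj' has length L = 31.
Number of overlapping n-grams = L - n + 1
Substituting: 31 - 4 + 1 = 28

28


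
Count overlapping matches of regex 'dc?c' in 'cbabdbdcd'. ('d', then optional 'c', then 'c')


Pattern: dc?c means 'd', then optional 'c', then 'c'.
Scanning 'cbabdbdcd' position-by-position:
  Pos 0: window 'cba' -> no
  Pos 1: window 'bab' -> no
  Pos 2: window 'abd' -> no
  Pos 3: window 'bdb' -> no
  Pos 4: window 'dbd' -> no
  Pos 5: window 'bdc' -> no
  Pos 6: window 'dcd' -> MATCH
  Pos 7: window 'cd' -> no
  Pos 8: window 'd' -> no
Total matches: 1

1


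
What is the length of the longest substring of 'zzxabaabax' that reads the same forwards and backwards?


Scanning 'zzxabaabax' for palindromic substrings.
Substring at positions 2-9: 'xabaabax'.
Check: reverse('xabaabax') = 'xabaabax' -> palindrome confirmed.
Neighbouring characters ('z' / '-') break symmetry, so it cannot extend further.
No longer palindromic substring exists; longest length = 8

8


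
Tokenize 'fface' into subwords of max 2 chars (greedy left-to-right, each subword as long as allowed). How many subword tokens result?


'fface' has 5 characters.
Chunking with max size 2:
  Chunk 1: 'ff' (positions 0-1)
  Chunk 2: 'ac' (positions 2-3)
  Chunk 3: 'e' (positions 4-4)
Total chunks: ceil(5 / 2) = 3

3


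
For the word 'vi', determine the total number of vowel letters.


Scanning each character of 'vi':
  Position 1: 'v' -> consonant (running count: 0)
  Position 2: 'i' -> vowel (running count: 1)
Total vowels: 1

1


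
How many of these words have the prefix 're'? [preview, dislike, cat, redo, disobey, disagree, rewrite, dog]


Checking each word for prefix 're':
  'preview' -> no (count: 0)
  'dislike' -> no (count: 0)
  'cat' -> no (count: 0)
  'redo' -> YES, starts with 're' (count: 1)
  'disobey' -> no (count: 1)
  'disagree' -> no (count: 1)
  'rewrite' -> YES, starts with 're' (count: 2)
  'dog' -> no (count: 2)
Total with prefix 're': 2

2


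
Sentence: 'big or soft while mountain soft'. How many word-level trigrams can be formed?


Word trigrams from [6] words:
  Trigram 1: (big or soft)
  Trigram 2: (or soft while)
  Trigram 3: (soft while mountain)
  Trigram 4: (while mountain soft)
Total word trigrams: 6 - 2 = 4

4


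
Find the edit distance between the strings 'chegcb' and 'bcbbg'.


Building DP table for s1='chegcb' (len 6) and s2='bcbbg' (len 5):
       b  c  b  b  g
    0  1  2  3  4  5
  c 1  1  1  2  3  4
  h 2  2  2  2  3  4
  e 3  3  3  3  3  4
  g 4  4  4  4  4  3
  c 5  5  4  5  5  4
  b 6  5  5  4  5  5
Edit distance = dp[6][5] = 5

5
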